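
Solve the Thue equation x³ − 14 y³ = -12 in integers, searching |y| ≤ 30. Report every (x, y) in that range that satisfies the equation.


The equation is x³ - 14y³ = -12. For fixed y, x³ = 14·y³ − 12, so a solution requires the RHS to be a perfect cube.
Strategy: iterate y from -30 to 30, compute RHS = 14·y³ − 12, and check whether it is a (positive or negative) perfect cube.
Check small values of y:
  y = 0: RHS = -12 is not a perfect cube.
  y = 1: RHS = 2 is not a perfect cube.
  y = -1: RHS = -26 is not a perfect cube.
  y = 2: RHS = 100 is not a perfect cube.
  y = -2: RHS = -124 is not a perfect cube.
  y = 3: RHS = 366 is not a perfect cube.
  y = -3: RHS = -390 is not a perfect cube.
Continuing the search up to |y| = 30 finds no solutions either.
No (x, y) in the scanned range satisfies the equation.

No integer solutions with |y| ≤ 30.


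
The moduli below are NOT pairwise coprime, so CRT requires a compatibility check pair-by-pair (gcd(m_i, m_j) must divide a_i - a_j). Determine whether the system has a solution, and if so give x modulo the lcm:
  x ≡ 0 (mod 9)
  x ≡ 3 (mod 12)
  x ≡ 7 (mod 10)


Moduli 9, 12, 10 are not pairwise coprime, so CRT works modulo lcm(m_i) when all pairwise compatibility conditions hold.
Pairwise compatibility: gcd(m_i, m_j) must divide a_i - a_j for every pair.
Merge one congruence at a time:
  Start: x ≡ 0 (mod 9).
  Combine with x ≡ 3 (mod 12): gcd(9, 12) = 3; 3 - 0 = 3, which IS divisible by 3, so compatible.
    Write x = 0 + 9·t and substitute into x ≡ 3 (mod 12): 9·t ≡ 3 − 0 = 3 (mod 12).
    Divide the congruence (and modulus) by g = 3: 3·t ≡ 1 (mod 4).
    The inverse of 3 mod 4 is 3 (since 3·3 = 9 = 2·4 + 1), so t ≡ 3·1 = 3 ≡ 3 (mod 4).
    Then x = 0 + 9·3 = 27, valid modulo lcm(9, 12) = 36: x ≡ 27 (mod 36).
  Combine with x ≡ 7 (mod 10): gcd(36, 10) = 2; 7 - 27 = -20, which IS divisible by 2, so compatible.
    Write x = 27 + 36·t and substitute into x ≡ 7 (mod 10): 36·t ≡ 7 − 27 = -20 (mod 10).
    Divide the congruence (and modulus) by g = 2: 18·t ≡ -10 (mod 5).
    Reduce coefficients mod 5: 3·t ≡ 0 (mod 5).
    The inverse of 3 mod 5 is 2 (since 3·2 = 6 = 1·5 + 1), so t ≡ 2·0 = 0 ≡ 0 (mod 5).
    Then x = 27 + 36·0 = 27, valid modulo lcm(36, 10) = 180: x ≡ 27 (mod 180).
Verify: 27 mod 9 = 0, 27 mod 12 = 3, 27 mod 10 = 7.

x ≡ 27 (mod 180).


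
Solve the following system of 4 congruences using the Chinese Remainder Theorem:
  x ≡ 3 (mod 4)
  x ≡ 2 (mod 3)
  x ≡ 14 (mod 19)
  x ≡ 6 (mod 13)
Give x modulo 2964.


Product of moduli M = 4 · 3 · 19 · 13 = 2964.
Merge one congruence at a time:
  Start: x ≡ 3 (mod 4).
  Combine with x ≡ 2 (mod 3); new modulus lcm = 12.
    Write x = 3 + 4·t and substitute into x ≡ 2 (mod 3): 4·t ≡ 2 − 3 = -1 (mod 3).
    Reduce coefficients mod 3: 1·t ≡ 2 (mod 3).
    So t ≡ 2 (mod 3).
    Then x = 3 + 4·2 = 11, valid modulo lcm(4, 3) = 12: x ≡ 11 (mod 12).
  Combine with x ≡ 14 (mod 19); new modulus lcm = 228.
    Write x = 11 + 12·t and substitute into x ≡ 14 (mod 19): 12·t ≡ 14 − 11 = 3 (mod 19).
    The inverse of 12 mod 19 is 8 (since 12·8 = 96 = 5·19 + 1), so t ≡ 8·3 = 24 ≡ 5 (mod 19).
    Then x = 11 + 12·5 = 71, valid modulo lcm(12, 19) = 228: x ≡ 71 (mod 228).
  Combine with x ≡ 6 (mod 13); new modulus lcm = 2964.
    Write x = 71 + 228·t and substitute into x ≡ 6 (mod 13): 228·t ≡ 6 − 71 = -65 (mod 13).
    Reduce coefficients mod 13: 7·t ≡ 0 (mod 13).
    The inverse of 7 mod 13 is 2 (since 7·2 = 14 = 1·13 + 1), so t ≡ 2·0 = 0 ≡ 0 (mod 13).
    Then x = 71 + 228·0 = 71, valid modulo lcm(228, 13) = 2964: x ≡ 71 (mod 2964).
Verify against each original: 71 mod 4 = 3, 71 mod 3 = 2, 71 mod 19 = 14, 71 mod 13 = 6.

x ≡ 71 (mod 2964).


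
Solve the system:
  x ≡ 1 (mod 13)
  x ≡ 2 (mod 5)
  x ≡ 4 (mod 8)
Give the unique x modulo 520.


Moduli 13, 5, 8 are pairwise coprime; by CRT there is a unique solution modulo M = 13 · 5 · 8 = 520.
Solve pairwise, accumulating the modulus:
  Start with x ≡ 1 (mod 13).
  Combine with x ≡ 2 (mod 5): since gcd(13, 5) = 1, we get a unique residue mod 65.
    Write x = 1 + 13·t and substitute into x ≡ 2 (mod 5): 13·t ≡ 2 − 1 = 1 (mod 5).
    Reduce coefficients mod 5: 3·t ≡ 1 (mod 5).
    The inverse of 3 mod 5 is 2 (since 3·2 = 6 = 1·5 + 1), so t ≡ 2·1 = 2 ≡ 2 (mod 5).
    Then x = 1 + 13·2 = 27, valid modulo lcm(13, 5) = 65: x ≡ 27 (mod 65).
  Combine with x ≡ 4 (mod 8): since gcd(65, 8) = 1, we get a unique residue mod 520.
    Write x = 27 + 65·t and substitute into x ≡ 4 (mod 8): 65·t ≡ 4 − 27 = -23 (mod 8).
    Reduce coefficients mod 8: 1·t ≡ 1 (mod 8).
    So t ≡ 1 (mod 8).
    Then x = 27 + 65·1 = 92, valid modulo lcm(65, 8) = 520: x ≡ 92 (mod 520).
Verify: 92 mod 13 = 1 ✓, 92 mod 5 = 2 ✓, 92 mod 8 = 4 ✓.

x ≡ 92 (mod 520).


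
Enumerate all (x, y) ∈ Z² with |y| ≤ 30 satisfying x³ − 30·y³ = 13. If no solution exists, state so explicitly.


The equation is x³ - 30y³ = 13. For fixed y, x³ = 30·y³ + 13, so a solution requires the RHS to be a perfect cube.
Strategy: iterate y from -30 to 30, compute RHS = 30·y³ + 13, and check whether it is a (positive or negative) perfect cube.
Check small values of y:
  y = 0: RHS = 13 is not a perfect cube.
  y = 1: RHS = 43 is not a perfect cube.
  y = -1: RHS = -17 is not a perfect cube.
  y = 2: RHS = 253 is not a perfect cube.
  y = -2: RHS = -227 is not a perfect cube.
  y = 3: RHS = 823 is not a perfect cube.
  y = -3: RHS = -797 is not a perfect cube.
Continuing the search up to |y| = 30 finds no solutions either.
No (x, y) in the scanned range satisfies the equation.

No integer solutions with |y| ≤ 30.


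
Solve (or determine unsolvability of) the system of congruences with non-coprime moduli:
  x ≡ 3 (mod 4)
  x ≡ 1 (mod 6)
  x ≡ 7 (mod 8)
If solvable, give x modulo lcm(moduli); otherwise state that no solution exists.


Moduli 4, 6, 8 are not pairwise coprime, so CRT works modulo lcm(m_i) when all pairwise compatibility conditions hold.
Pairwise compatibility: gcd(m_i, m_j) must divide a_i - a_j for every pair.
Merge one congruence at a time:
  Start: x ≡ 3 (mod 4).
  Combine with x ≡ 1 (mod 6): gcd(4, 6) = 2; 1 - 3 = -2, which IS divisible by 2, so compatible.
    Write x = 3 + 4·t and substitute into x ≡ 1 (mod 6): 4·t ≡ 1 − 3 = -2 (mod 6).
    Divide the congruence (and modulus) by g = 2: 2·t ≡ -1 (mod 3).
    Reduce coefficients mod 3: 2·t ≡ 2 (mod 3).
    The inverse of 2 mod 3 is 2 (since 2·2 = 4 = 1·3 + 1), so t ≡ 2·2 = 4 ≡ 1 (mod 3).
    Then x = 3 + 4·1 = 7, valid modulo lcm(4, 6) = 12: x ≡ 7 (mod 12).
  Combine with x ≡ 7 (mod 8): gcd(12, 8) = 4; 7 - 7 = 0, which IS divisible by 4, so compatible.
    Write x = 7 + 12·t and substitute into x ≡ 7 (mod 8): 12·t ≡ 7 − 7 = 0 (mod 8).
    Divide the congruence (and modulus) by g = 4: 3·t ≡ 0 (mod 2).
    Reduce coefficients mod 2: 1·t ≡ 0 (mod 2).
    So t ≡ 0 (mod 2).
    Then x = 7 + 12·0 = 7, valid modulo lcm(12, 8) = 24: x ≡ 7 (mod 24).
Verify: 7 mod 4 = 3, 7 mod 6 = 1, 7 mod 8 = 7.

x ≡ 7 (mod 24).


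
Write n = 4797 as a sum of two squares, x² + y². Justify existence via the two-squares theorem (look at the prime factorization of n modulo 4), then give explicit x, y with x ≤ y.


Step 1: Factor n = 4797 = 3^2 · 13 · 41.
Step 2: Check the mod-4 condition on each prime factor: 3 ≡ 3 (mod 4), exponent 2 (must be even); 13 ≡ 1 (mod 4), exponent 1; 41 ≡ 1 (mod 4), exponent 1.
All primes ≡ 3 (mod 4) appear to even exponent (or don't appear), so by the two-squares theorem n IS expressible as a sum of two squares.
Step 3: Build a representation. Group n = k² · m with k = 3 and m = 13 · 41 = 533 (a product of primes ≡ 1 (mod 4)); a representation of m scales to one of n via (k·x)² + (k·y)² = k²(x² + y²). Each prime p ≡ 1 (mod 4) is itself a sum of two squares; find a² by testing p − a² for a perfect square:
  13: 13 − 1² = 12, 13 − 2² = 9 = 3² ⇒ 13 = 2² + 3².
  41: 41 − 1² = 40, 41 − 2² = 37, 41 − 3² = 32, 41 − 4² = 25 = 5² ⇒ 41 = 4² + 5².
  Combine using the Brahmagupta–Fibonacci identity (a² + b²)(c² + d²) = (ac − bd)² + (ad + bc)² = (ac + bd)² + (ad − bc)²:
  13 · 41 = 533: from (2² + 3²)(4² + 5²), take (2·4 − 3·5, 2·5 + 3·4) = (8 − 15, 10 + 12) = (-7, 22); dropping signs (only squares matter) gives (7, 22); check 7² + 22² = 49 + 484 = 533 ✓.
  Scale by k = 3: (3·7, 3·22) = (21, 66).
Step 4: Order so x ≤ y and verify: 21² + 66² = 441 + 4356 = 4797 = n. ✓

n = 4797 = 21² + 66² (one valid representation with x ≤ y).


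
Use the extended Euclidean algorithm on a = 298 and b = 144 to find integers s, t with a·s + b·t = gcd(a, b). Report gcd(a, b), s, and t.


Euclidean algorithm on (298, 144) — divide until remainder is 0:
  298 = 2 · 144 + 10
  144 = 14 · 10 + 4
  10 = 2 · 4 + 2
  4 = 2 · 2 + 0
gcd(298, 144) = 2.
Track Bezout coefficients alongside the remainders: start with r₀ = 298 = a·1 + b·0 (s = 1, t = 0) and r₁ = 144 = a·0 + b·1 (s = 0, t = 1); each new remainder r_{k+1} = r_{k-1} − q_k·r_k inherits s_{k+1} = s_{k-1} − q_k·s_k, t_{k+1} = t_{k-1} − q_k·t_k, so r_k = a·s_k + b·t_k at every step:
  q = 2: r = 10, s = 1 − 2·0 = 1, t = 0 − 2·1 = -2  (check: 298·1 + 144·(-2) = 10)
  q = 14: r = 4, s = 0 − 14·1 = -14, t = 1 − 14·(-2) = 29  (check: 298·(-14) + 144·29 = 4)
  q = 2: r = 2, s = 1 − 2·(-14) = 29, t = -2 − 2·29 = -60  (check: 298·29 + 144·(-60) = 2)
The row with r = 2 (the gcd) gives the Bezout coefficients s = 29, t = -60.
Result: 298 · (29) + 144 · (-60) = 2.

gcd(298, 144) = 2; s = 29, t = -60 (check: 298·29 + 144·(-60) = 2).


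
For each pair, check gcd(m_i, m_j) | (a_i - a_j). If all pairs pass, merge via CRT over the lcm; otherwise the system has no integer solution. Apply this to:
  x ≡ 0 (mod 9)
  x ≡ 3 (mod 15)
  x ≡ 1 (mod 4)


Moduli 9, 15, 4 are not pairwise coprime, so CRT works modulo lcm(m_i) when all pairwise compatibility conditions hold.
Pairwise compatibility: gcd(m_i, m_j) must divide a_i - a_j for every pair.
Merge one congruence at a time:
  Start: x ≡ 0 (mod 9).
  Combine with x ≡ 3 (mod 15): gcd(9, 15) = 3; 3 - 0 = 3, which IS divisible by 3, so compatible.
    Write x = 0 + 9·t and substitute into x ≡ 3 (mod 15): 9·t ≡ 3 − 0 = 3 (mod 15).
    Divide the congruence (and modulus) by g = 3: 3·t ≡ 1 (mod 5).
    The inverse of 3 mod 5 is 2 (since 3·2 = 6 = 1·5 + 1), so t ≡ 2·1 = 2 ≡ 2 (mod 5).
    Then x = 0 + 9·2 = 18, valid modulo lcm(9, 15) = 45: x ≡ 18 (mod 45).
  Combine with x ≡ 1 (mod 4): gcd(45, 4) = 1; 1 - 18 = -17, which IS divisible by 1, so compatible.
    Write x = 18 + 45·t and substitute into x ≡ 1 (mod 4): 45·t ≡ 1 − 18 = -17 (mod 4).
    Reduce coefficients mod 4: 1·t ≡ 3 (mod 4).
    So t ≡ 3 (mod 4).
    Then x = 18 + 45·3 = 153, valid modulo lcm(45, 4) = 180: x ≡ 153 (mod 180).
Verify: 153 mod 9 = 0, 153 mod 15 = 3, 153 mod 4 = 1.

x ≡ 153 (mod 180).


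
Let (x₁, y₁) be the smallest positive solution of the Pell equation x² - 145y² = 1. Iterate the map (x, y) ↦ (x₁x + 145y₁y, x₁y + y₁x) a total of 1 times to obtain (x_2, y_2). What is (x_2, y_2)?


Step 1: Find the fundamental solution (x₁, y₁) of x² - 145y² = 1.
  Expand √145 as a continued fraction. a₀ = ⌊√145⌋ = 12; iterate m_{k+1} = d_k·a_k − m_k, d_{k+1} = (145 − m_{k+1}²)/d_k, a_{k+1} = ⌊(a₀ + m_{k+1})/d_{k+1}⌋ (starting m₀ = 0, d₀ = 1), with convergents p_k = a_k·p_{k-1} + p_{k-2}, q_k = a_k·q_{k-1} + q_{k-2} (p₋₁ = 1, q₋₁ = 0):
  k = 0: a₀ = 12; p₀/q₀ = 12/1; p₀² − 145·q₀² = 144 − 145 = -1.
  k = 1: m = 12, d = 1, a = ⌊(12 + 12)/1⌋ = 24; p/q = (24·12 + 1)/(24·1 + 0) = 289/24; p² − 145·q² = 83521 − 83520 = 1.
  The first convergent with p² − 145·q² = 1 gives the fundamental solution (x₁, y₁) = (289, 24).
Step 2: Apply the recurrence (x_{n+1}, y_{n+1}) = (x₁x_n + 145y₁y_n, x₁y_n + y₁x_n) repeatedly.
  From (x_1, y_1) = (289, 24): x_2 = 289·289 + 145·24·24 = 167041; y_2 = 289·24 + 24·289 = 13872.
Step 3: Verify x_2² - 145·y_2² = 27902695681 - 27902695680 = 1 (should be 1). ✓

(x_1, y_1) = (289, 24); (x_2, y_2) = (167041, 13872).


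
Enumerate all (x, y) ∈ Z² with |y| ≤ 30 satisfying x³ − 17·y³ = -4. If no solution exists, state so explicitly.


The equation is x³ - 17y³ = -4. For fixed y, x³ = 17·y³ − 4, so a solution requires the RHS to be a perfect cube.
Strategy: iterate y from -30 to 30, compute RHS = 17·y³ − 4, and check whether it is a (positive or negative) perfect cube.
Check small values of y:
  y = 0: RHS = -4 is not a perfect cube.
  y = 1: RHS = 13 is not a perfect cube.
  y = -1: RHS = -21 is not a perfect cube.
  y = 2: RHS = 132 is not a perfect cube.
  y = -2: RHS = -140 is not a perfect cube.
  y = 3: RHS = 455 is not a perfect cube.
  y = -3: RHS = -463 is not a perfect cube.
Continuing the search up to |y| = 30 finds no solutions either.
No (x, y) in the scanned range satisfies the equation.

No integer solutions with |y| ≤ 30.


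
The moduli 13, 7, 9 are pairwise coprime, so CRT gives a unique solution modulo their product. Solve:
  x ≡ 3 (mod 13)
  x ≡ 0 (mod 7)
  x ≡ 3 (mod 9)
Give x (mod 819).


Moduli 13, 7, 9 are pairwise coprime; by CRT there is a unique solution modulo M = 13 · 7 · 9 = 819.
Solve pairwise, accumulating the modulus:
  Start with x ≡ 3 (mod 13).
  Combine with x ≡ 0 (mod 7): since gcd(13, 7) = 1, we get a unique residue mod 91.
    Write x = 3 + 13·t and substitute into x ≡ 0 (mod 7): 13·t ≡ 0 − 3 = -3 (mod 7).
    Reduce coefficients mod 7: 6·t ≡ 4 (mod 7).
    The inverse of 6 mod 7 is 6 (since 6·6 = 36 = 5·7 + 1), so t ≡ 6·4 = 24 ≡ 3 (mod 7).
    Then x = 3 + 13·3 = 42, valid modulo lcm(13, 7) = 91: x ≡ 42 (mod 91).
  Combine with x ≡ 3 (mod 9): since gcd(91, 9) = 1, we get a unique residue mod 819.
    Write x = 42 + 91·t and substitute into x ≡ 3 (mod 9): 91·t ≡ 3 − 42 = -39 (mod 9).
    Reduce coefficients mod 9: 1·t ≡ 6 (mod 9).
    So t ≡ 6 (mod 9).
    Then x = 42 + 91·6 = 588, valid modulo lcm(91, 9) = 819: x ≡ 588 (mod 819).
Verify: 588 mod 13 = 3 ✓, 588 mod 7 = 0 ✓, 588 mod 9 = 3 ✓.

x ≡ 588 (mod 819).


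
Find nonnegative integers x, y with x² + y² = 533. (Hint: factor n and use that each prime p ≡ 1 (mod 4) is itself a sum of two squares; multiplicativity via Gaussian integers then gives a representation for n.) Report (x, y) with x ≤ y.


Step 1: Factor n = 533 = 13 · 41.
Step 2: Check the mod-4 condition on each prime factor: 13 ≡ 1 (mod 4), exponent 1; 41 ≡ 1 (mod 4), exponent 1.
All primes ≡ 3 (mod 4) appear to even exponent (or don't appear), so by the two-squares theorem n IS expressible as a sum of two squares.
Step 3: Build a representation. Here n = 13 · 41 is a product of primes ≡ 1 (mod 4). Each prime p ≡ 1 (mod 4) is itself a sum of two squares; find a² by testing p − a² for a perfect square:
  13: 13 − 1² = 12, 13 − 2² = 9 = 3² ⇒ 13 = 2² + 3².
  41: 41 − 1² = 40, 41 − 2² = 37, 41 − 3² = 32, 41 − 4² = 25 = 5² ⇒ 41 = 4² + 5².
  Combine using the Brahmagupta–Fibonacci identity (a² + b²)(c² + d²) = (ac − bd)² + (ad + bc)² = (ac + bd)² + (ad − bc)²:
  13 · 41 = 533: from (2² + 3²)(4² + 5²), take (2·4 − 3·5, 2·5 + 3·4) = (8 − 15, 10 + 12) = (-7, 22); dropping signs (only squares matter) gives (7, 22); check 7² + 22² = 49 + 484 = 533 ✓.
Step 4: Order so x ≤ y and verify: 7² + 22² = 49 + 484 = 533 = n. ✓

n = 533 = 7² + 22² (one valid representation with x ≤ y).


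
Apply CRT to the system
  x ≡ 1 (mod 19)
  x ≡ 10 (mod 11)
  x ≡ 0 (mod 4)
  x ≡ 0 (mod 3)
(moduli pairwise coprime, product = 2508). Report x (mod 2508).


Product of moduli M = 19 · 11 · 4 · 3 = 2508.
Merge one congruence at a time:
  Start: x ≡ 1 (mod 19).
  Combine with x ≡ 10 (mod 11); new modulus lcm = 209.
    Write x = 1 + 19·t and substitute into x ≡ 10 (mod 11): 19·t ≡ 10 − 1 = 9 (mod 11).
    Reduce coefficients mod 11: 8·t ≡ 9 (mod 11).
    The inverse of 8 mod 11 is 7 (since 8·7 = 56 = 5·11 + 1), so t ≡ 7·9 = 63 ≡ 8 (mod 11).
    Then x = 1 + 19·8 = 153, valid modulo lcm(19, 11) = 209: x ≡ 153 (mod 209).
  Combine with x ≡ 0 (mod 4); new modulus lcm = 836.
    Write x = 153 + 209·t and substitute into x ≡ 0 (mod 4): 209·t ≡ 0 − 153 = -153 (mod 4).
    Reduce coefficients mod 4: 1·t ≡ 3 (mod 4).
    So t ≡ 3 (mod 4).
    Then x = 153 + 209·3 = 780, valid modulo lcm(209, 4) = 836: x ≡ 780 (mod 836).
  Combine with x ≡ 0 (mod 3); new modulus lcm = 2508.
    Write x = 780 + 836·t and substitute into x ≡ 0 (mod 3): 836·t ≡ 0 − 780 = -780 (mod 3).
    Reduce coefficients mod 3: 2·t ≡ 0 (mod 3).
    The inverse of 2 mod 3 is 2 (since 2·2 = 4 = 1·3 + 1), so t ≡ 2·0 = 0 ≡ 0 (mod 3).
    Then x = 780 + 836·0 = 780, valid modulo lcm(836, 3) = 2508: x ≡ 780 (mod 2508).
Verify against each original: 780 mod 19 = 1, 780 mod 11 = 10, 780 mod 4 = 0, 780 mod 3 = 0.

x ≡ 780 (mod 2508).


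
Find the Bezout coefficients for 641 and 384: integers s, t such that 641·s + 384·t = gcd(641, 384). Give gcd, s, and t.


Euclidean algorithm on (641, 384) — divide until remainder is 0:
  641 = 1 · 384 + 257
  384 = 1 · 257 + 127
  257 = 2 · 127 + 3
  127 = 42 · 3 + 1
  3 = 3 · 1 + 0
gcd(641, 384) = 1.
Track Bezout coefficients alongside the remainders: start with r₀ = 641 = a·1 + b·0 (s = 1, t = 0) and r₁ = 384 = a·0 + b·1 (s = 0, t = 1); each new remainder r_{k+1} = r_{k-1} − q_k·r_k inherits s_{k+1} = s_{k-1} − q_k·s_k, t_{k+1} = t_{k-1} − q_k·t_k, so r_k = a·s_k + b·t_k at every step:
  q = 1: r = 257, s = 1 − 1·0 = 1, t = 0 − 1·1 = -1  (check: 641·1 + 384·(-1) = 257)
  q = 1: r = 127, s = 0 − 1·1 = -1, t = 1 − 1·(-1) = 2  (check: 641·(-1) + 384·2 = 127)
  q = 2: r = 3, s = 1 − 2·(-1) = 3, t = -1 − 2·2 = -5  (check: 641·3 + 384·(-5) = 3)
  q = 42: r = 1, s = -1 − 42·3 = -127, t = 2 − 42·(-5) = 212  (check: 641·(-127) + 384·212 = 1)
The row with r = 1 (the gcd) gives the Bezout coefficients s = -127, t = 212.
Result: 641 · (-127) + 384 · (212) = 1.

gcd(641, 384) = 1; s = -127, t = 212 (check: 641·(-127) + 384·212 = 1).


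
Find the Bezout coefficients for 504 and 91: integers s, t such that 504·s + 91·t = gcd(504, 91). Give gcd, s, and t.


Euclidean algorithm on (504, 91) — divide until remainder is 0:
  504 = 5 · 91 + 49
  91 = 1 · 49 + 42
  49 = 1 · 42 + 7
  42 = 6 · 7 + 0
gcd(504, 91) = 7.
Track Bezout coefficients alongside the remainders: start with r₀ = 504 = a·1 + b·0 (s = 1, t = 0) and r₁ = 91 = a·0 + b·1 (s = 0, t = 1); each new remainder r_{k+1} = r_{k-1} − q_k·r_k inherits s_{k+1} = s_{k-1} − q_k·s_k, t_{k+1} = t_{k-1} − q_k·t_k, so r_k = a·s_k + b·t_k at every step:
  q = 5: r = 49, s = 1 − 5·0 = 1, t = 0 − 5·1 = -5  (check: 504·1 + 91·(-5) = 49)
  q = 1: r = 42, s = 0 − 1·1 = -1, t = 1 − 1·(-5) = 6  (check: 504·(-1) + 91·6 = 42)
  q = 1: r = 7, s = 1 − 1·(-1) = 2, t = -5 − 1·6 = -11  (check: 504·2 + 91·(-11) = 7)
The row with r = 7 (the gcd) gives the Bezout coefficients s = 2, t = -11.
Result: 504 · (2) + 91 · (-11) = 7.

gcd(504, 91) = 7; s = 2, t = -11 (check: 504·2 + 91·(-11) = 7).


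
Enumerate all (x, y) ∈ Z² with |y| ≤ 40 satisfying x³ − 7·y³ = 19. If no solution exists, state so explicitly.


The equation is x³ - 7y³ = 19. For fixed y, x³ = 7·y³ + 19, so a solution requires the RHS to be a perfect cube.
Strategy: iterate y from -40 to 40, compute RHS = 7·y³ + 19, and check whether it is a (positive or negative) perfect cube.
Check small values of y:
  y = 0: RHS = 19 is not a perfect cube.
  y = 1: RHS = 26 is not a perfect cube.
  y = -1: RHS = 12 is not a perfect cube.
  y = 2: RHS = 75 is not a perfect cube.
  y = -2: RHS = -37 is not a perfect cube.
  y = 3: RHS = 208 is not a perfect cube.
  y = -3: RHS = -170 is not a perfect cube.
Continuing the search up to |y| = 40 finds no solutions either.
No (x, y) in the scanned range satisfies the equation.

No integer solutions with |y| ≤ 40.


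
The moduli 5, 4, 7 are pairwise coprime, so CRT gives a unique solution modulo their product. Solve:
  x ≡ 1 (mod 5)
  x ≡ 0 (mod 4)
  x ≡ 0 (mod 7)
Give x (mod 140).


Moduli 5, 4, 7 are pairwise coprime; by CRT there is a unique solution modulo M = 5 · 4 · 7 = 140.
Solve pairwise, accumulating the modulus:
  Start with x ≡ 1 (mod 5).
  Combine with x ≡ 0 (mod 4): since gcd(5, 4) = 1, we get a unique residue mod 20.
    Write x = 1 + 5·t and substitute into x ≡ 0 (mod 4): 5·t ≡ 0 − 1 = -1 (mod 4).
    Reduce coefficients mod 4: 1·t ≡ 3 (mod 4).
    So t ≡ 3 (mod 4).
    Then x = 1 + 5·3 = 16, valid modulo lcm(5, 4) = 20: x ≡ 16 (mod 20).
  Combine with x ≡ 0 (mod 7): since gcd(20, 7) = 1, we get a unique residue mod 140.
    Write x = 16 + 20·t and substitute into x ≡ 0 (mod 7): 20·t ≡ 0 − 16 = -16 (mod 7).
    Reduce coefficients mod 7: 6·t ≡ 5 (mod 7).
    The inverse of 6 mod 7 is 6 (since 6·6 = 36 = 5·7 + 1), so t ≡ 6·5 = 30 ≡ 2 (mod 7).
    Then x = 16 + 20·2 = 56, valid modulo lcm(20, 7) = 140: x ≡ 56 (mod 140).
Verify: 56 mod 5 = 1 ✓, 56 mod 4 = 0 ✓, 56 mod 7 = 0 ✓.

x ≡ 56 (mod 140).


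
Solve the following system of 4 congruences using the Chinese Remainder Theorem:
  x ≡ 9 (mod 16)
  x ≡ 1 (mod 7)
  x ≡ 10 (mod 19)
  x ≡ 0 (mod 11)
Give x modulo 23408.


Product of moduli M = 16 · 7 · 19 · 11 = 23408.
Merge one congruence at a time:
  Start: x ≡ 9 (mod 16).
  Combine with x ≡ 1 (mod 7); new modulus lcm = 112.
    Write x = 9 + 16·t and substitute into x ≡ 1 (mod 7): 16·t ≡ 1 − 9 = -8 (mod 7).
    Reduce coefficients mod 7: 2·t ≡ 6 (mod 7).
    The inverse of 2 mod 7 is 4 (since 2·4 = 8 = 1·7 + 1), so t ≡ 4·6 = 24 ≡ 3 (mod 7).
    Then x = 9 + 16·3 = 57, valid modulo lcm(16, 7) = 112: x ≡ 57 (mod 112).
  Combine with x ≡ 10 (mod 19); new modulus lcm = 2128.
    Write x = 57 + 112·t and substitute into x ≡ 10 (mod 19): 112·t ≡ 10 − 57 = -47 (mod 19).
    Reduce coefficients mod 19: 17·t ≡ 10 (mod 19).
    The inverse of 17 mod 19 is 9 (since 17·9 = 153 = 8·19 + 1), so t ≡ 9·10 = 90 ≡ 14 (mod 19).
    Then x = 57 + 112·14 = 1625, valid modulo lcm(112, 19) = 2128: x ≡ 1625 (mod 2128).
  Combine with x ≡ 0 (mod 11); new modulus lcm = 23408.
    Write x = 1625 + 2128·t and substitute into x ≡ 0 (mod 11): 2128·t ≡ 0 − 1625 = -1625 (mod 11).
    Reduce coefficients mod 11: 5·t ≡ 3 (mod 11).
    The inverse of 5 mod 11 is 9 (since 5·9 = 45 = 4·11 + 1), so t ≡ 9·3 = 27 ≡ 5 (mod 11).
    Then x = 1625 + 2128·5 = 12265, valid modulo lcm(2128, 11) = 23408: x ≡ 12265 (mod 23408).
Verify against each original: 12265 mod 16 = 9, 12265 mod 7 = 1, 12265 mod 19 = 10, 12265 mod 11 = 0.

x ≡ 12265 (mod 23408).


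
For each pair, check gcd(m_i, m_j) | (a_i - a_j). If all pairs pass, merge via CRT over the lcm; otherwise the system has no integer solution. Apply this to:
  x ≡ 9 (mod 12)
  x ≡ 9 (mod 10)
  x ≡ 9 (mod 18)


Moduli 12, 10, 18 are not pairwise coprime, so CRT works modulo lcm(m_i) when all pairwise compatibility conditions hold.
Pairwise compatibility: gcd(m_i, m_j) must divide a_i - a_j for every pair.
Merge one congruence at a time:
  Start: x ≡ 9 (mod 12).
  Combine with x ≡ 9 (mod 10): gcd(12, 10) = 2; 9 - 9 = 0, which IS divisible by 2, so compatible.
    Write x = 9 + 12·t and substitute into x ≡ 9 (mod 10): 12·t ≡ 9 − 9 = 0 (mod 10).
    Divide the congruence (and modulus) by g = 2: 6·t ≡ 0 (mod 5).
    Reduce coefficients mod 5: 1·t ≡ 0 (mod 5).
    So t ≡ 0 (mod 5).
    Then x = 9 + 12·0 = 9, valid modulo lcm(12, 10) = 60: x ≡ 9 (mod 60).
  Combine with x ≡ 9 (mod 18): gcd(60, 18) = 6; 9 - 9 = 0, which IS divisible by 6, so compatible.
    Write x = 9 + 60·t and substitute into x ≡ 9 (mod 18): 60·t ≡ 9 − 9 = 0 (mod 18).
    Divide the congruence (and modulus) by g = 6: 10·t ≡ 0 (mod 3).
    Reduce coefficients mod 3: 1·t ≡ 0 (mod 3).
    So t ≡ 0 (mod 3).
    Then x = 9 + 60·0 = 9, valid modulo lcm(60, 18) = 180: x ≡ 9 (mod 180).
Verify: 9 mod 12 = 9, 9 mod 10 = 9, 9 mod 18 = 9.

x ≡ 9 (mod 180).


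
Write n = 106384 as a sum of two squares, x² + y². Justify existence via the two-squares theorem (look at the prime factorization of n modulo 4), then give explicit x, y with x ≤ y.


Step 1: Factor n = 106384 = 2^4 · 61 · 109.
Step 2: Check the mod-4 condition on each prime factor: 2 = 2 (special); 61 ≡ 1 (mod 4), exponent 1; 109 ≡ 1 (mod 4), exponent 1.
All primes ≡ 3 (mod 4) appear to even exponent (or don't appear), so by the two-squares theorem n IS expressible as a sum of two squares.
Step 3: Build a representation. Group n = k² · m with k = 4 and m = 61 · 109 = 6649 (a product of primes ≡ 1 (mod 4)); a representation of m scales to one of n via (k·x)² + (k·y)² = k²(x² + y²). Each prime p ≡ 1 (mod 4) is itself a sum of two squares; find a² by testing p − a² for a perfect square:
  61: 61 − 1² = 60, 61 − 2² = 57, 61 − 3² = 52, 61 − 4² = 45, 61 − 5² = 36 = 6² ⇒ 61 = 5² + 6².
  109: 109 − 1² = 108, 109 − 2² = 105, 109 − 3² = 100 = 10² ⇒ 109 = 3² + 10².
  Combine using the Brahmagupta–Fibonacci identity (a² + b²)(c² + d²) = (ac − bd)² + (ad + bc)² = (ac + bd)² + (ad − bc)²:
  61 · 109 = 6649: from (5² + 6²)(3² + 10²), take (5·3 − 6·10, 5·10 + 6·3) = (15 − 60, 50 + 18) = (-45, 68); dropping signs (only squares matter) gives (45, 68); check 45² + 68² = 2025 + 4624 = 6649 ✓.
  Scale by k = 4: (4·45, 4·68) = (180, 272).
Step 4: Order so x ≤ y and verify: 180² + 272² = 32400 + 73984 = 106384 = n. ✓

n = 106384 = 180² + 272² (one valid representation with x ≤ y).


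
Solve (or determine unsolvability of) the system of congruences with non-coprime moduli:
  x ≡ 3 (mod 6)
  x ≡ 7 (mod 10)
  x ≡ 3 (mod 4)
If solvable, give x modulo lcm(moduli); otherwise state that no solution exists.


Moduli 6, 10, 4 are not pairwise coprime, so CRT works modulo lcm(m_i) when all pairwise compatibility conditions hold.
Pairwise compatibility: gcd(m_i, m_j) must divide a_i - a_j for every pair.
Merge one congruence at a time:
  Start: x ≡ 3 (mod 6).
  Combine with x ≡ 7 (mod 10): gcd(6, 10) = 2; 7 - 3 = 4, which IS divisible by 2, so compatible.
    Write x = 3 + 6·t and substitute into x ≡ 7 (mod 10): 6·t ≡ 7 − 3 = 4 (mod 10).
    Divide the congruence (and modulus) by g = 2: 3·t ≡ 2 (mod 5).
    The inverse of 3 mod 5 is 2 (since 3·2 = 6 = 1·5 + 1), so t ≡ 2·2 = 4 ≡ 4 (mod 5).
    Then x = 3 + 6·4 = 27, valid modulo lcm(6, 10) = 30: x ≡ 27 (mod 30).
  Combine with x ≡ 3 (mod 4): gcd(30, 4) = 2; 3 - 27 = -24, which IS divisible by 2, so compatible.
    Write x = 27 + 30·t and substitute into x ≡ 3 (mod 4): 30·t ≡ 3 − 27 = -24 (mod 4).
    Divide the congruence (and modulus) by g = 2: 15·t ≡ -12 (mod 2).
    Reduce coefficients mod 2: 1·t ≡ 0 (mod 2).
    So t ≡ 0 (mod 2).
    Then x = 27 + 30·0 = 27, valid modulo lcm(30, 4) = 60: x ≡ 27 (mod 60).
Verify: 27 mod 6 = 3, 27 mod 10 = 7, 27 mod 4 = 3.

x ≡ 27 (mod 60).


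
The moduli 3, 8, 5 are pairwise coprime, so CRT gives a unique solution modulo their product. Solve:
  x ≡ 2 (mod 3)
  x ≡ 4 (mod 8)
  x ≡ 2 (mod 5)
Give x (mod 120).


Moduli 3, 8, 5 are pairwise coprime; by CRT there is a unique solution modulo M = 3 · 8 · 5 = 120.
Solve pairwise, accumulating the modulus:
  Start with x ≡ 2 (mod 3).
  Combine with x ≡ 4 (mod 8): since gcd(3, 8) = 1, we get a unique residue mod 24.
    Write x = 2 + 3·t and substitute into x ≡ 4 (mod 8): 3·t ≡ 4 − 2 = 2 (mod 8).
    The inverse of 3 mod 8 is 3 (since 3·3 = 9 = 1·8 + 1), so t ≡ 3·2 = 6 ≡ 6 (mod 8).
    Then x = 2 + 3·6 = 20, valid modulo lcm(3, 8) = 24: x ≡ 20 (mod 24).
  Combine with x ≡ 2 (mod 5): since gcd(24, 5) = 1, we get a unique residue mod 120.
    Write x = 20 + 24·t and substitute into x ≡ 2 (mod 5): 24·t ≡ 2 − 20 = -18 (mod 5).
    Reduce coefficients mod 5: 4·t ≡ 2 (mod 5).
    The inverse of 4 mod 5 is 4 (since 4·4 = 16 = 3·5 + 1), so t ≡ 4·2 = 8 ≡ 3 (mod 5).
    Then x = 20 + 24·3 = 92, valid modulo lcm(24, 5) = 120: x ≡ 92 (mod 120).
Verify: 92 mod 3 = 2 ✓, 92 mod 8 = 4 ✓, 92 mod 5 = 2 ✓.

x ≡ 92 (mod 120).


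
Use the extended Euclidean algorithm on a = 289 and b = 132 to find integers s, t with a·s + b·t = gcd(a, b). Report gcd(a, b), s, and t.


Euclidean algorithm on (289, 132) — divide until remainder is 0:
  289 = 2 · 132 + 25
  132 = 5 · 25 + 7
  25 = 3 · 7 + 4
  7 = 1 · 4 + 3
  4 = 1 · 3 + 1
  3 = 3 · 1 + 0
gcd(289, 132) = 1.
Track Bezout coefficients alongside the remainders: start with r₀ = 289 = a·1 + b·0 (s = 1, t = 0) and r₁ = 132 = a·0 + b·1 (s = 0, t = 1); each new remainder r_{k+1} = r_{k-1} − q_k·r_k inherits s_{k+1} = s_{k-1} − q_k·s_k, t_{k+1} = t_{k-1} − q_k·t_k, so r_k = a·s_k + b·t_k at every step:
  q = 2: r = 25, s = 1 − 2·0 = 1, t = 0 − 2·1 = -2  (check: 289·1 + 132·(-2) = 25)
  q = 5: r = 7, s = 0 − 5·1 = -5, t = 1 − 5·(-2) = 11  (check: 289·(-5) + 132·11 = 7)
  q = 3: r = 4, s = 1 − 3·(-5) = 16, t = -2 − 3·11 = -35  (check: 289·16 + 132·(-35) = 4)
  q = 1: r = 3, s = -5 − 1·16 = -21, t = 11 − 1·(-35) = 46  (check: 289·(-21) + 132·46 = 3)
  q = 1: r = 1, s = 16 − 1·(-21) = 37, t = -35 − 1·46 = -81  (check: 289·37 + 132·(-81) = 1)
The row with r = 1 (the gcd) gives the Bezout coefficients s = 37, t = -81.
Result: 289 · (37) + 132 · (-81) = 1.

gcd(289, 132) = 1; s = 37, t = -81 (check: 289·37 + 132·(-81) = 1).


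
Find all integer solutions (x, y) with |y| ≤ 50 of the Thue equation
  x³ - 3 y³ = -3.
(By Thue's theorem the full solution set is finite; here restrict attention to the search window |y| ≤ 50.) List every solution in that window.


The equation is x³ - 3y³ = -3. For fixed y, x³ = 3·y³ − 3, so a solution requires the RHS to be a perfect cube.
Strategy: iterate y from -50 to 50, compute RHS = 3·y³ − 3, and check whether it is a (positive or negative) perfect cube.
Check small values of y:
  y = 0: RHS = -3 is not a perfect cube.
  y = 1: RHS = 0 = (0)³ ⇒ x = 0 works.
  y = -1: RHS = -6 is not a perfect cube.
  y = 2: RHS = 21 is not a perfect cube.
  y = -2: RHS = -27 = (-3)³ ⇒ x = -3 works.
  y = 3: RHS = 78 is not a perfect cube.
  y = -3: RHS = -84 is not a perfect cube.
Continuing the search up to |y| = 50 finds no further solutions beyond those listed.
Collected solutions: (0, 1), (-3, -2).

Solutions (with |y| ≤ 50): (0, 1), (-3, -2).


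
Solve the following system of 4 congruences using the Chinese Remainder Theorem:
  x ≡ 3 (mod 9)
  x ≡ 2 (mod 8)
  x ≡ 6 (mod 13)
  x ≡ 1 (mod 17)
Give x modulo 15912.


Product of moduli M = 9 · 8 · 13 · 17 = 15912.
Merge one congruence at a time:
  Start: x ≡ 3 (mod 9).
  Combine with x ≡ 2 (mod 8); new modulus lcm = 72.
    Write x = 3 + 9·t and substitute into x ≡ 2 (mod 8): 9·t ≡ 2 − 3 = -1 (mod 8).
    Reduce coefficients mod 8: 1·t ≡ 7 (mod 8).
    So t ≡ 7 (mod 8).
    Then x = 3 + 9·7 = 66, valid modulo lcm(9, 8) = 72: x ≡ 66 (mod 72).
  Combine with x ≡ 6 (mod 13); new modulus lcm = 936.
    Write x = 66 + 72·t and substitute into x ≡ 6 (mod 13): 72·t ≡ 6 − 66 = -60 (mod 13).
    Reduce coefficients mod 13: 7·t ≡ 5 (mod 13).
    The inverse of 7 mod 13 is 2 (since 7·2 = 14 = 1·13 + 1), so t ≡ 2·5 = 10 ≡ 10 (mod 13).
    Then x = 66 + 72·10 = 786, valid modulo lcm(72, 13) = 936: x ≡ 786 (mod 936).
  Combine with x ≡ 1 (mod 17); new modulus lcm = 15912.
    Write x = 786 + 936·t and substitute into x ≡ 1 (mod 17): 936·t ≡ 1 − 786 = -785 (mod 17).
    Reduce coefficients mod 17: 1·t ≡ 14 (mod 17).
    So t ≡ 14 (mod 17).
    Then x = 786 + 936·14 = 13890, valid modulo lcm(936, 17) = 15912: x ≡ 13890 (mod 15912).
Verify against each original: 13890 mod 9 = 3, 13890 mod 8 = 2, 13890 mod 13 = 6, 13890 mod 17 = 1.

x ≡ 13890 (mod 15912).


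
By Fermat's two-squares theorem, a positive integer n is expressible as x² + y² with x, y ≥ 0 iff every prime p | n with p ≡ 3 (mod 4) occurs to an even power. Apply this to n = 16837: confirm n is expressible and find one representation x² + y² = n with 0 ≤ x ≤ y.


Step 1: Factor n = 16837 = 113 · 149.
Step 2: Check the mod-4 condition on each prime factor: 113 ≡ 1 (mod 4), exponent 1; 149 ≡ 1 (mod 4), exponent 1.
All primes ≡ 3 (mod 4) appear to even exponent (or don't appear), so by the two-squares theorem n IS expressible as a sum of two squares.
Step 3: Build a representation. Here n = 113 · 149 is a product of primes ≡ 1 (mod 4). Each prime p ≡ 1 (mod 4) is itself a sum of two squares; find a² by testing p − a² for a perfect square:
  113: 113 − 1² = 112, 113 − 2² = 109, 113 − 3² = 104, 113 − 4² = 97, 113 − 5² = 88, 113 − 6² = 77, 113 − 7² = 64 = 8² ⇒ 113 = 7² + 8².
  149: 149 − 1² = 148, 149 − 2² = 145, 149 − 3² = 140, 149 − 4² = 133, 149 − 5² = 124, 149 − 6² = 113, 149 − 7² = 100 = 10² ⇒ 149 = 7² + 10².
  Combine using the Brahmagupta–Fibonacci identity (a² + b²)(c² + d²) = (ac − bd)² + (ad + bc)² = (ac + bd)² + (ad − bc)²:
  113 · 149 = 16837: from (7² + 8²)(7² + 10²), take (7·7 − 8·10, 7·10 + 8·7) = (49 − 80, 70 + 56) = (-31, 126); dropping signs (only squares matter) gives (31, 126); check 31² + 126² = 961 + 15876 = 16837 ✓.
Step 4: Order so x ≤ y and verify: 31² + 126² = 961 + 15876 = 16837 = n. ✓

n = 16837 = 31² + 126² (one valid representation with x ≤ y).


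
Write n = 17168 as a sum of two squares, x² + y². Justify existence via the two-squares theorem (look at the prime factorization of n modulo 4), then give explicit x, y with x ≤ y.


Step 1: Factor n = 17168 = 2^4 · 29 · 37.
Step 2: Check the mod-4 condition on each prime factor: 2 = 2 (special); 29 ≡ 1 (mod 4), exponent 1; 37 ≡ 1 (mod 4), exponent 1.
All primes ≡ 3 (mod 4) appear to even exponent (or don't appear), so by the two-squares theorem n IS expressible as a sum of two squares.
Step 3: Build a representation. Group n = k² · m with k = 4 and m = 29 · 37 = 1073 (a product of primes ≡ 1 (mod 4)); a representation of m scales to one of n via (k·x)² + (k·y)² = k²(x² + y²). Each prime p ≡ 1 (mod 4) is itself a sum of two squares; find a² by testing p − a² for a perfect square:
  29: 29 − 1² = 28, 29 − 2² = 25 = 5² ⇒ 29 = 2² + 5².
  37: 37 − 1² = 36 = 6² ⇒ 37 = 1² + 6².
  Combine using the Brahmagupta–Fibonacci identity (a² + b²)(c² + d²) = (ac − bd)² + (ad + bc)² = (ac + bd)² + (ad − bc)²:
  29 · 37 = 1073: from (2² + 5²)(1² + 6²), take (2·1 − 5·6, 2·6 + 5·1) = (2 − 30, 12 + 5) = (-28, 17); dropping signs (only squares matter) gives (28, 17); check 28² + 17² = 784 + 289 = 1073 ✓.
  Scale by k = 4: (4·28, 4·17) = (112, 68).
Step 4: Order so x ≤ y and verify: 68² + 112² = 4624 + 12544 = 17168 = n. ✓

n = 17168 = 68² + 112² (one valid representation with x ≤ y).


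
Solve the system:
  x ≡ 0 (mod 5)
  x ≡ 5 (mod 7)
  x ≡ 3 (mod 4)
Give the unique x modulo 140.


Moduli 5, 7, 4 are pairwise coprime; by CRT there is a unique solution modulo M = 5 · 7 · 4 = 140.
Solve pairwise, accumulating the modulus:
  Start with x ≡ 0 (mod 5).
  Combine with x ≡ 5 (mod 7): since gcd(5, 7) = 1, we get a unique residue mod 35.
    Write x = 0 + 5·t and substitute into x ≡ 5 (mod 7): 5·t ≡ 5 − 0 = 5 (mod 7).
    The inverse of 5 mod 7 is 3 (since 5·3 = 15 = 2·7 + 1), so t ≡ 3·5 = 15 ≡ 1 (mod 7).
    Then x = 0 + 5·1 = 5, valid modulo lcm(5, 7) = 35: x ≡ 5 (mod 35).
  Combine with x ≡ 3 (mod 4): since gcd(35, 4) = 1, we get a unique residue mod 140.
    Write x = 5 + 35·t and substitute into x ≡ 3 (mod 4): 35·t ≡ 3 − 5 = -2 (mod 4).
    Reduce coefficients mod 4: 3·t ≡ 2 (mod 4).
    The inverse of 3 mod 4 is 3 (since 3·3 = 9 = 2·4 + 1), so t ≡ 3·2 = 6 ≡ 2 (mod 4).
    Then x = 5 + 35·2 = 75, valid modulo lcm(35, 4) = 140: x ≡ 75 (mod 140).
Verify: 75 mod 5 = 0 ✓, 75 mod 7 = 5 ✓, 75 mod 4 = 3 ✓.

x ≡ 75 (mod 140).


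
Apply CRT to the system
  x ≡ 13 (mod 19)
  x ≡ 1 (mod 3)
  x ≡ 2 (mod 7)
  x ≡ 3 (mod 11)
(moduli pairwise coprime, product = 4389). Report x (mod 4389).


Product of moduli M = 19 · 3 · 7 · 11 = 4389.
Merge one congruence at a time:
  Start: x ≡ 13 (mod 19).
  Combine with x ≡ 1 (mod 3); new modulus lcm = 57.
    Write x = 13 + 19·t and substitute into x ≡ 1 (mod 3): 19·t ≡ 1 − 13 = -12 (mod 3).
    Reduce coefficients mod 3: 1·t ≡ 0 (mod 3).
    So t ≡ 0 (mod 3).
    Then x = 13 + 19·0 = 13, valid modulo lcm(19, 3) = 57: x ≡ 13 (mod 57).
  Combine with x ≡ 2 (mod 7); new modulus lcm = 399.
    Write x = 13 + 57·t and substitute into x ≡ 2 (mod 7): 57·t ≡ 2 − 13 = -11 (mod 7).
    Reduce coefficients mod 7: 1·t ≡ 3 (mod 7).
    So t ≡ 3 (mod 7).
    Then x = 13 + 57·3 = 184, valid modulo lcm(57, 7) = 399: x ≡ 184 (mod 399).
  Combine with x ≡ 3 (mod 11); new modulus lcm = 4389.
    Write x = 184 + 399·t and substitute into x ≡ 3 (mod 11): 399·t ≡ 3 − 184 = -181 (mod 11).
    Reduce coefficients mod 11: 3·t ≡ 6 (mod 11).
    The inverse of 3 mod 11 is 4 (since 3·4 = 12 = 1·11 + 1), so t ≡ 4·6 = 24 ≡ 2 (mod 11).
    Then x = 184 + 399·2 = 982, valid modulo lcm(399, 11) = 4389: x ≡ 982 (mod 4389).
Verify against each original: 982 mod 19 = 13, 982 mod 3 = 1, 982 mod 7 = 2, 982 mod 11 = 3.

x ≡ 982 (mod 4389).


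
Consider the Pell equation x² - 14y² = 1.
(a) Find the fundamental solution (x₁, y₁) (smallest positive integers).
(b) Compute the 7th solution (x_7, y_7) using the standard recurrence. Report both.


Step 1: Find the fundamental solution (x₁, y₁) of x² - 14y² = 1.
  Expand √14 as a continued fraction. a₀ = ⌊√14⌋ = 3; iterate m_{k+1} = d_k·a_k − m_k, d_{k+1} = (14 − m_{k+1}²)/d_k, a_{k+1} = ⌊(a₀ + m_{k+1})/d_{k+1}⌋ (starting m₀ = 0, d₀ = 1), with convergents p_k = a_k·p_{k-1} + p_{k-2}, q_k = a_k·q_{k-1} + q_{k-2} (p₋₁ = 1, q₋₁ = 0):
  k = 0: a₀ = 3; p₀/q₀ = 3/1; p₀² − 14·q₀² = 9 − 14 = -5.
  k = 1: m = 3, d = 5, a = ⌊(3 + 3)/5⌋ = 1; p/q = (1·3 + 1)/(1·1 + 0) = 4/1; p² − 14·q² = 16 − 14 = 2.
  k = 2: m = 2, d = 2, a = ⌊(3 + 2)/2⌋ = 2; p/q = (2·4 + 3)/(2·1 + 1) = 11/3; p² − 14·q² = 121 − 126 = -5.
  k = 3: m = 2, d = 5, a = ⌊(3 + 2)/5⌋ = 1; p/q = (1·11 + 4)/(1·3 + 1) = 15/4; p² − 14·q² = 225 − 224 = 1.
  The first convergent with p² − 14·q² = 1 gives the fundamental solution (x₁, y₁) = (15, 4).
Step 2: Apply the recurrence (x_{n+1}, y_{n+1}) = (x₁x_n + 14y₁y_n, x₁y_n + y₁x_n) repeatedly.
  From (x_1, y_1) = (15, 4): x_2 = 15·15 + 14·4·4 = 449; y_2 = 15·4 + 4·15 = 120.
  From (x_2, y_2) = (449, 120): x_3 = 15·449 + 14·4·120 = 13455; y_3 = 15·120 + 4·449 = 3596.
  From (x_3, y_3) = (13455, 3596): x_4 = 15·13455 + 14·4·3596 = 403201; y_4 = 15·3596 + 4·13455 = 107760.
  From (x_4, y_4) = (403201, 107760): x_5 = 15·403201 + 14·4·107760 = 12082575; y_5 = 15·107760 + 4·403201 = 3229204.
  From (x_5, y_5) = (12082575, 3229204): x_6 = 15·12082575 + 14·4·3229204 = 362074049; y_6 = 15·3229204 + 4·12082575 = 96768360.
  From (x_6, y_6) = (362074049, 96768360): x_7 = 15·362074049 + 14·4·96768360 = 10850138895; y_7 = 15·96768360 + 4·362074049 = 2899821596.
Step 3: Verify x_7² - 14·y_7² = 117725514040791821025 - 117725514040791821024 = 1 (should be 1). ✓

(x_1, y_1) = (15, 4); (x_7, y_7) = (10850138895, 2899821596).


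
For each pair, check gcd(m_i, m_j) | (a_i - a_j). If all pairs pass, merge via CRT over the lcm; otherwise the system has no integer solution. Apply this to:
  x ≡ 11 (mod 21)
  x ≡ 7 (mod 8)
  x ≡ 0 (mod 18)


Moduli 21, 8, 18 are not pairwise coprime, so CRT works modulo lcm(m_i) when all pairwise compatibility conditions hold.
Pairwise compatibility: gcd(m_i, m_j) must divide a_i - a_j for every pair.
Merge one congruence at a time:
  Start: x ≡ 11 (mod 21).
  Combine with x ≡ 7 (mod 8): gcd(21, 8) = 1; 7 - 11 = -4, which IS divisible by 1, so compatible.
    Write x = 11 + 21·t and substitute into x ≡ 7 (mod 8): 21·t ≡ 7 − 11 = -4 (mod 8).
    Reduce coefficients mod 8: 5·t ≡ 4 (mod 8).
    The inverse of 5 mod 8 is 5 (since 5·5 = 25 = 3·8 + 1), so t ≡ 5·4 = 20 ≡ 4 (mod 8).
    Then x = 11 + 21·4 = 95, valid modulo lcm(21, 8) = 168: x ≡ 95 (mod 168).
  Combine with x ≡ 0 (mod 18): gcd(168, 18) = 6, and 0 - 95 = -95 is NOT divisible by 6.
    ⇒ system is inconsistent (no integer solution).

No solution (the system is inconsistent).
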